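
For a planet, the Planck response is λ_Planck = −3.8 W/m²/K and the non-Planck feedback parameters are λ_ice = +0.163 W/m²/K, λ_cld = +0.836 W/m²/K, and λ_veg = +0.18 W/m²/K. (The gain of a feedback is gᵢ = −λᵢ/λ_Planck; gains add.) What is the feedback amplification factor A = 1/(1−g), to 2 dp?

Convert to gains: g_ice = 0.163/3.8 = 0.04289; g_cld = 0.836/3.8 = 0.22; g_veg = 0.18/3.8 = 0.04737.
Total gain g = 0.31026.
A = 1/(1 − 0.31026) = 1.45.

1.45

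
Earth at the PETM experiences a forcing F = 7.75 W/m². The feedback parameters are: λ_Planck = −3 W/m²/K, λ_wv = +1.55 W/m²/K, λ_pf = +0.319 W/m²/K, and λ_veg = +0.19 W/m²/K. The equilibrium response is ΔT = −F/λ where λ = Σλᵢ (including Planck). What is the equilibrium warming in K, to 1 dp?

Net feedback parameter λ = (−3) + (+1.55) + (+0.319) + (+0.19) = -0.941 W/m²/K.
ΔT = −F/λ = −7.75/(-0.941) = 8.2 K.

8.2 K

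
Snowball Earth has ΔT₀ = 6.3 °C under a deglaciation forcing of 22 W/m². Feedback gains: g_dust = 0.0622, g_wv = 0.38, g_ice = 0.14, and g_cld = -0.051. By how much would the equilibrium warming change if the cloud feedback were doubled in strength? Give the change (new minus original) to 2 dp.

Original: g = 0.5312, ΔT = 6.3/(1−0.5312) = 13.4386 °C.
With doubled cloud: g' = 0.4802, ΔT' = 6.3/(1−0.4802) = 12.1200 °C.
Change = 12.1200 − 13.4386 = -1.32 °C.

-1.32 °C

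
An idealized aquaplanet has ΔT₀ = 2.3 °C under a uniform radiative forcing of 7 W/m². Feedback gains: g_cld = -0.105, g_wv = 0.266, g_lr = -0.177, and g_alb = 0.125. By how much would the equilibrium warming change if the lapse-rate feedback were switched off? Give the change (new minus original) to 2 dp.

Original: g = 0.109, ΔT = 2.3/(1−0.109) = 2.5814 °C.
Without lapse-rate: g' = 0.286, ΔT' = 2.3/(1−0.286) = 3.2213 °C.
Change = 3.2213 − 2.5814 = 0.64 °C.

0.64 °C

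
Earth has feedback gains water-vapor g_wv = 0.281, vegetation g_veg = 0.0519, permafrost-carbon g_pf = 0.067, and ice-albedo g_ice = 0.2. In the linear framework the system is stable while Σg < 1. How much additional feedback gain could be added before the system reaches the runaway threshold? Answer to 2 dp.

Current total gain = 0.281 + 0.0519 + 0.067 + 0.2 = 0.5999.
Margin to runaway = 1 − 0.5999 = 0.40.

0.40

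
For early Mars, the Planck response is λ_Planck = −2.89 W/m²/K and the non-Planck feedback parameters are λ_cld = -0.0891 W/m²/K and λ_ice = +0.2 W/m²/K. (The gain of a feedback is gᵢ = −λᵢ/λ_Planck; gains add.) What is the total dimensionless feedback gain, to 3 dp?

Convert to gains: g_cld = -0.0891/2.89 = -0.03083; g_ice = 0.2/2.89 = 0.0692.
Total gain g = 0.03837.

0.038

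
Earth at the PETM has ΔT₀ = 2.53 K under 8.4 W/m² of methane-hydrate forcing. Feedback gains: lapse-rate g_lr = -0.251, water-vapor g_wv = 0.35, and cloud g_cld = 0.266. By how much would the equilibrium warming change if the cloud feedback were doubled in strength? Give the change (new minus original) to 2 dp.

2.87 K

Original: g = 0.365, ΔT = 2.53/(1−0.365) = 3.9843 K.
With doubled cloud: g' = 0.631, ΔT' = 2.53/(1−0.631) = 6.8564 K.
Change = 6.8564 − 3.9843 = 2.87 K.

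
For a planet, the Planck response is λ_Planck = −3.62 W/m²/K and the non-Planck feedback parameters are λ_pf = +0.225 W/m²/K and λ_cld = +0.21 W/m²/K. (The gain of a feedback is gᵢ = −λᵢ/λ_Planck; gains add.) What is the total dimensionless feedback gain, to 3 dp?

0.120

Convert to gains: g_pf = 0.225/3.62 = 0.06215; g_cld = 0.21/3.62 = 0.05801.
Total gain g = 0.12016.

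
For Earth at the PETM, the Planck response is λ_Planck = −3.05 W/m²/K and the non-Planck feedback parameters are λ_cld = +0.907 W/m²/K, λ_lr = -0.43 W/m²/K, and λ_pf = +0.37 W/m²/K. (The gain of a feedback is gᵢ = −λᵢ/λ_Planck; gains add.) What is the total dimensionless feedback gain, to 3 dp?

Convert to gains: g_cld = 0.907/3.05 = 0.2974; g_lr = -0.43/3.05 = -0.141; g_pf = 0.37/3.05 = 0.1213.
Total gain g = 0.2777.

0.278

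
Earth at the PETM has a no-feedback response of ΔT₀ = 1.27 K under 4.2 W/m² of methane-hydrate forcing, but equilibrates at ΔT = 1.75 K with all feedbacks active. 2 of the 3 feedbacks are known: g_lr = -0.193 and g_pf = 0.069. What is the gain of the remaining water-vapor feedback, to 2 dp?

0.40

Amplification A = ΔT/ΔT₀ = 1.75/1.27 = 1.378.
Total gain g = 1 − 1/A = 1 − 1/1.378 = 0.2743.
Known gains sum to -0.193 + 0.069 = -0.124.
g_wv = 0.2743 + 0.124 = 0.40.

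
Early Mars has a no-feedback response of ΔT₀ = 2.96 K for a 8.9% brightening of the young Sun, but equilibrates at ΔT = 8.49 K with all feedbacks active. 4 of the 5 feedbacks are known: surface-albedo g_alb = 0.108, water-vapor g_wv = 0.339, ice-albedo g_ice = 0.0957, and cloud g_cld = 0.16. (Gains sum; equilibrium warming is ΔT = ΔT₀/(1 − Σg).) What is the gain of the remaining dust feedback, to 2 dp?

Amplification A = ΔT/ΔT₀ = 8.49/2.96 = 2.868.
Total gain g = 1 − 1/A = 1 − 1/2.868 = 0.6513.
Known gains sum to 0.108 + 0.339 + 0.0957 + 0.16 = 0.7027.
g_dust = 0.6513 − 0.7027 = -0.05.

-0.05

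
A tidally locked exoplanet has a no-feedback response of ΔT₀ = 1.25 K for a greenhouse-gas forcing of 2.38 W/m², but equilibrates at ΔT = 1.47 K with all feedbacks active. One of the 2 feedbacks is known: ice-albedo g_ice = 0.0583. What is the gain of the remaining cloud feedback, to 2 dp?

0.09

Amplification A = ΔT/ΔT₀ = 1.47/1.25 = 1.176.
Total gain g = 1 − 1/A = 1 − 1/1.176 = 0.1497.
The known gain is 0.0583.
g_cld = 0.1497 − 0.0583 = 0.09.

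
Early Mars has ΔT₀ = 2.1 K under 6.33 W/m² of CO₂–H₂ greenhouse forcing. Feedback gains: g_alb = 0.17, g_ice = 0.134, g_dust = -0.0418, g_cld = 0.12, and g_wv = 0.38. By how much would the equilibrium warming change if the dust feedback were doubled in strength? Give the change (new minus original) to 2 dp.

Original: g = 0.7622, ΔT = 2.1/(1−0.7622) = 8.8310 K.
With doubled dust: g' = 0.7204, ΔT' = 2.1/(1−0.7204) = 7.5107 K.
Change = 7.5107 − 8.8310 = -1.32 K.

-1.32 K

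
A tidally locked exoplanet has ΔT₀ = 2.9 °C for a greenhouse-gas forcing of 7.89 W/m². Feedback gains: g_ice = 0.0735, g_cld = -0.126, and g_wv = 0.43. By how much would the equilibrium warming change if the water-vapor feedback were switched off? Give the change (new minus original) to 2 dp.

-1.90 °C

Original: g = 0.3775, ΔT = 2.9/(1−0.3775) = 4.6586 °C.
Without water-vapor: g' = -0.0525, ΔT' = 2.9/(1+0.0525) = 2.7553 °C.
Change = 2.7553 − 4.6586 = -1.90 °C.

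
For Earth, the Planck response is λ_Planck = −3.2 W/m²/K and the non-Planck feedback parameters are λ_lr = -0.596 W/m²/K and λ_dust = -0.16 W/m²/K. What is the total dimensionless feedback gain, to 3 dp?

-0.236

Convert to gains: g_lr = -0.596/3.2 = -0.1862; g_dust = -0.16/3.2 = -0.05.
Total gain g = -0.2362.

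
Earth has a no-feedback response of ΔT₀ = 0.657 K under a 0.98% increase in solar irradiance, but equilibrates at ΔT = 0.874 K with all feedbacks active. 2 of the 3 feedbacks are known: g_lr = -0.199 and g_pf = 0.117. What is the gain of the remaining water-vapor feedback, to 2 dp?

Amplification A = ΔT/ΔT₀ = 0.874/0.657 = 1.33.
Total gain g = 1 − 1/A = 1 − 1/1.33 = 0.2481.
Known gains sum to -0.199 + 0.117 = -0.082.
g_wv = 0.2481 + 0.082 = 0.33.

0.33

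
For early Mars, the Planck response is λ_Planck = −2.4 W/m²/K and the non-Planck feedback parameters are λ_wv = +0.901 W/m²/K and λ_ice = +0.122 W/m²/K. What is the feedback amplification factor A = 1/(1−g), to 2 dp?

1.74

Convert to gains: g_wv = 0.901/2.4 = 0.3754; g_ice = 0.122/2.4 = 0.05083.
Total gain g = 0.42623.
A = 1/(1 − 0.42623) = 1.74.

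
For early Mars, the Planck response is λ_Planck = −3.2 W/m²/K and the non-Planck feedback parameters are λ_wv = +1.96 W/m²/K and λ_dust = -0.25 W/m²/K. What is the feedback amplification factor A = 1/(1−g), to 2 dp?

2.15

Convert to gains: g_wv = 1.96/3.2 = 0.6125; g_dust = -0.25/3.2 = -0.07812.
Total gain g = 0.53438.
A = 1/(1 − 0.53438) = 2.15.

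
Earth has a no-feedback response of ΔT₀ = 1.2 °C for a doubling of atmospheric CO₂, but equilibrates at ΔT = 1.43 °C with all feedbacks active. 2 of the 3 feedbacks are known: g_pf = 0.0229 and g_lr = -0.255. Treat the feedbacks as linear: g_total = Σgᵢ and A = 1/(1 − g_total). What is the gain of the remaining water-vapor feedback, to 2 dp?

Amplification A = ΔT/ΔT₀ = 1.43/1.2 = 1.192.
Total gain g = 1 − 1/A = 1 − 1/1.192 = 0.1611.
Known gains sum to 0.0229 − 0.255 = -0.2321.
g_wv = 0.1611 + 0.2321 = 0.39.

0.39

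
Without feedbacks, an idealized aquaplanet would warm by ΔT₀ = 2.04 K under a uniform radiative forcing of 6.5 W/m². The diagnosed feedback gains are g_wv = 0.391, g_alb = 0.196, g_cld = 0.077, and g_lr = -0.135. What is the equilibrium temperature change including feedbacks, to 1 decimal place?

4.3 K

Total gain g = 0.391 + 0.196 + 0.077 − 0.135 = 0.529.
Amplification A = 1/(1 − 0.529) = 2.123.
ΔT = 2.04 × 2.123 = 4.3 K.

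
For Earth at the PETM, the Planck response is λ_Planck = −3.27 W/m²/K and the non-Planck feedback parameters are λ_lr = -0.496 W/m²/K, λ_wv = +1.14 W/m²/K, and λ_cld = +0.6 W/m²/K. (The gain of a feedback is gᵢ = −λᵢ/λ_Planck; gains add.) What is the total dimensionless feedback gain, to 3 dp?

Convert to gains: g_lr = -0.496/3.27 = -0.1517; g_wv = 1.14/3.27 = 0.3486; g_cld = 0.6/3.27 = 0.1835.
Total gain g = 0.3804.

0.380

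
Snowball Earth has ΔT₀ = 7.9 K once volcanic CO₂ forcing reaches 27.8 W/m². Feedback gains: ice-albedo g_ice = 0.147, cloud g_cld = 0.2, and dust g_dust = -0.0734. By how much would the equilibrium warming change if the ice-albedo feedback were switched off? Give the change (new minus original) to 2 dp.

-1.83 K

Original: g = 0.2736, ΔT = 7.9/(1−0.2736) = 10.8756 K.
Without ice-albedo: g' = 0.1266, ΔT' = 7.9/(1−0.1266) = 9.0451 K.
Change = 9.0451 − 10.8756 = -1.83 K.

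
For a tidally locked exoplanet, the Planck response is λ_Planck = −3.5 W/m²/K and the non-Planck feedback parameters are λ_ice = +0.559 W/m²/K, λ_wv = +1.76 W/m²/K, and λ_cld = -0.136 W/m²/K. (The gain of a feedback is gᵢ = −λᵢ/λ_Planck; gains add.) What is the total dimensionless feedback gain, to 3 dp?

0.624

Convert to gains: g_ice = 0.559/3.5 = 0.1597; g_wv = 1.76/3.5 = 0.5029; g_cld = -0.136/3.5 = -0.03886.
Total gain g = 0.62374.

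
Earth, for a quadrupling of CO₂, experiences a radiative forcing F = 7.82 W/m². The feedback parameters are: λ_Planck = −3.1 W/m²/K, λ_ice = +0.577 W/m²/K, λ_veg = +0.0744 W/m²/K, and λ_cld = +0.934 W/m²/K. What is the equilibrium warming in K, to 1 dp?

5.2 K

Net feedback parameter λ = (−3.1) + (+0.577) + (+0.0744) + (+0.934) = -1.5146 W/m²/K.
ΔT = −F/λ = −7.82/(-1.5146) = 5.2 K.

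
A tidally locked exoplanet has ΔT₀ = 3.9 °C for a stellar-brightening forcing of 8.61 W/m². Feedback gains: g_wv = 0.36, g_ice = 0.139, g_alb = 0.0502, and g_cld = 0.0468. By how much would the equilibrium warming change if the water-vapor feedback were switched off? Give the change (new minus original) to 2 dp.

-4.55 °C

Original: g = 0.596, ΔT = 3.9/(1−0.596) = 9.6535 °C.
Without water-vapor: g' = 0.236, ΔT' = 3.9/(1−0.236) = 5.1047 °C.
Change = 5.1047 − 9.6535 = -4.55 °C.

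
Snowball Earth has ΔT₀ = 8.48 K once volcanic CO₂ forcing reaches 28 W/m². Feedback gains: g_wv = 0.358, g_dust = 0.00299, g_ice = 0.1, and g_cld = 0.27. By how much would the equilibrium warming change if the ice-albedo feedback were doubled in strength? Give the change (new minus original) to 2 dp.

Original: g = 0.73099, ΔT = 8.48/(1−0.73099) = 31.5230 K.
With doubled ice-albedo: g' = 0.83099, ΔT' = 8.48/(1−0.83099) = 50.1745 K.
Change = 50.1745 − 31.5230 = 18.65 K.

18.65 K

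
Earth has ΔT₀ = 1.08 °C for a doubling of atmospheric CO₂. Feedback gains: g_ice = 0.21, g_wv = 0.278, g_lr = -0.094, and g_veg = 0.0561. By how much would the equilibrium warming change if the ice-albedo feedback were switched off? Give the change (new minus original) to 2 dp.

Original: g = 0.4501, ΔT = 1.08/(1−0.4501) = 1.9640 °C.
Without ice-albedo: g' = 0.2401, ΔT' = 1.08/(1−0.2401) = 1.4212 °C.
Change = 1.4212 − 1.9640 = -0.54 °C.

-0.54 °C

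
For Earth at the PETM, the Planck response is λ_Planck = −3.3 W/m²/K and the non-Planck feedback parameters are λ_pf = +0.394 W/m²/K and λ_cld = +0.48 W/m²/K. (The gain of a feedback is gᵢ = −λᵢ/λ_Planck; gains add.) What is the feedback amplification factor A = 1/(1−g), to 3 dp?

1.360

Convert to gains: g_pf = 0.394/3.3 = 0.1194; g_cld = 0.48/3.3 = 0.1455.
Total gain g = 0.2649.
A = 1/(1 − 0.2649) = 1.360.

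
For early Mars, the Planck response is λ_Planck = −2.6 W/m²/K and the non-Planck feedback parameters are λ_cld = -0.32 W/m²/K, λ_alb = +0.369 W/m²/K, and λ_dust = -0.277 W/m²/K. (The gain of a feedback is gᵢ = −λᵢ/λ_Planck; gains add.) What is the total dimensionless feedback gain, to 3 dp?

Convert to gains: g_cld = -0.32/2.6 = -0.1231; g_alb = 0.369/2.6 = 0.1419; g_dust = -0.277/2.6 = -0.1065.
Total gain g = -0.0877.

-0.088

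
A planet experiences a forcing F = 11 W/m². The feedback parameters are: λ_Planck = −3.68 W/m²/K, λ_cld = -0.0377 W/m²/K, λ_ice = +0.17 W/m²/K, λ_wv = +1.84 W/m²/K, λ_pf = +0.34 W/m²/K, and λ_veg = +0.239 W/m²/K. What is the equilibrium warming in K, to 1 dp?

Net feedback parameter λ = (−3.68) + (-0.0377) + (+0.17) + (+1.84) + (+0.34) + (+0.239) = -1.1287 W/m²/K.
ΔT = −F/λ = −11/(-1.1287) = 9.7 K.

9.7 K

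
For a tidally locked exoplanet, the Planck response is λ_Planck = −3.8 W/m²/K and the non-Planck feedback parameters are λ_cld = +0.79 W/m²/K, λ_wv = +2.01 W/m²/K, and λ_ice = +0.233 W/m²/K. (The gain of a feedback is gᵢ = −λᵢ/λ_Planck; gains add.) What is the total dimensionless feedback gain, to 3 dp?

Convert to gains: g_cld = 0.79/3.8 = 0.2079; g_wv = 2.01/3.8 = 0.5289; g_ice = 0.233/3.8 = 0.06132.
Total gain g = 0.79812.

0.798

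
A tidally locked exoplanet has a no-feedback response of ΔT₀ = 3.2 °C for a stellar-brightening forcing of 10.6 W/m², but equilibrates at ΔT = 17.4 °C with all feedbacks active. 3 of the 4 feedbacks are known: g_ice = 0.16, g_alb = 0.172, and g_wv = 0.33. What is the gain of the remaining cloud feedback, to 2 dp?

0.15

Amplification A = ΔT/ΔT₀ = 17.4/3.2 = 5.437.
Total gain g = 1 − 1/A = 1 − 1/5.437 = 0.8161.
Known gains sum to 0.16 + 0.172 + 0.33 = 0.662.
g_cld = 0.8161 − 0.662 = 0.15.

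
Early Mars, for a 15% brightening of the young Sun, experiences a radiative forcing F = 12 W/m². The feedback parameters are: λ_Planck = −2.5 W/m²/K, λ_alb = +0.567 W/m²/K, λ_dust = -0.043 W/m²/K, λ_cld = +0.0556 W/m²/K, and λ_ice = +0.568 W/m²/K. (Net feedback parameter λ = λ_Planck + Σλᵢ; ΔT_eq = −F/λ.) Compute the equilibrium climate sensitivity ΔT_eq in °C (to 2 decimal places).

Net feedback parameter λ = (−2.5) + (+0.567) + (-0.043) + (+0.0556) + (+0.568) = -1.3524 W/m²/K.
ΔT = −F/λ = −12/(-1.3524) = 8.87 °C.

8.87 °C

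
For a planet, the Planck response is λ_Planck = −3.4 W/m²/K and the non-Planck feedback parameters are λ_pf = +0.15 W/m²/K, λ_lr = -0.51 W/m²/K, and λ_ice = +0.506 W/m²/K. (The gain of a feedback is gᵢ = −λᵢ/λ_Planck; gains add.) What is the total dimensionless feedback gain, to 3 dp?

0.043

Convert to gains: g_pf = 0.15/3.4 = 0.04412; g_lr = -0.51/3.4 = -0.15; g_ice = 0.506/3.4 = 0.1488.
Total gain g = 0.04292.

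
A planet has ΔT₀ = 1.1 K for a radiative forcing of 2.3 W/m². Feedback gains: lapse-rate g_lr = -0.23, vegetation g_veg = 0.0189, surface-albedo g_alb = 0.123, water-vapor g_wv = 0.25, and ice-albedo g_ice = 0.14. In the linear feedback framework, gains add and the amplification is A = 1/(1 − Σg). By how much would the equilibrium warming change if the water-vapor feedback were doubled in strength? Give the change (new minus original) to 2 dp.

0.88 K

Original: g = 0.3019, ΔT = 1.1/(1−0.3019) = 1.5757 K.
With doubled water-vapor: g' = 0.5519, ΔT' = 1.1/(1−0.5519) = 2.4548 K.
Change = 2.4548 − 1.5757 = 0.88 K.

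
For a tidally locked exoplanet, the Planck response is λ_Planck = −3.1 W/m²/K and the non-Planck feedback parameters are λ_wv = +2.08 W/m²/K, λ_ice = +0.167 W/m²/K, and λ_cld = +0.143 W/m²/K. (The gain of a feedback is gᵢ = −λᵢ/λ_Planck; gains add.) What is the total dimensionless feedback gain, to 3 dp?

0.771

Convert to gains: g_wv = 2.08/3.1 = 0.671; g_ice = 0.167/3.1 = 0.05387; g_cld = 0.143/3.1 = 0.04613.
Total gain g = 0.771.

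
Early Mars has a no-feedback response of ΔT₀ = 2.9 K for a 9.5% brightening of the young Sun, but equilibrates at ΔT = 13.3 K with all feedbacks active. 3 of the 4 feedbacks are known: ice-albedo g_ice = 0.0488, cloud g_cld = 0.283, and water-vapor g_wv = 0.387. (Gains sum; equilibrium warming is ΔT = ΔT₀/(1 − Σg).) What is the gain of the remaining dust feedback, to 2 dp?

Amplification A = ΔT/ΔT₀ = 13.3/2.9 = 4.586.
Total gain g = 1 − 1/A = 1 − 1/4.586 = 0.7819.
Known gains sum to 0.0488 + 0.283 + 0.387 = 0.7188.
g_dust = 0.7819 − 0.7188 = 0.06.

0.06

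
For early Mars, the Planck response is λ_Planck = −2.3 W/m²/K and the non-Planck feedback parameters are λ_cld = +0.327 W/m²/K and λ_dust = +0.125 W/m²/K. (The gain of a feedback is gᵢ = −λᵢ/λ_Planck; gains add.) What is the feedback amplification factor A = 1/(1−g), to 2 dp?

1.24

Convert to gains: g_cld = 0.327/2.3 = 0.1422; g_dust = 0.125/2.3 = 0.05435.
Total gain g = 0.19655.
A = 1/(1 − 0.19655) = 1.24.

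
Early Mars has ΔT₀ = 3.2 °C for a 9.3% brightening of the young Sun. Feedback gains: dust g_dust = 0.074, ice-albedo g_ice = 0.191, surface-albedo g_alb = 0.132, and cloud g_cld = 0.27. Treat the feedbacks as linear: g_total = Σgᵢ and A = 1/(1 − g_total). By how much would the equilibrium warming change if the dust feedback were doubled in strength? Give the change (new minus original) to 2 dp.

2.75 °C

Original: g = 0.667, ΔT = 3.2/(1−0.667) = 9.6096 °C.
With doubled dust: g' = 0.741, ΔT' = 3.2/(1−0.741) = 12.3552 °C.
Change = 12.3552 − 9.6096 = 2.75 °C.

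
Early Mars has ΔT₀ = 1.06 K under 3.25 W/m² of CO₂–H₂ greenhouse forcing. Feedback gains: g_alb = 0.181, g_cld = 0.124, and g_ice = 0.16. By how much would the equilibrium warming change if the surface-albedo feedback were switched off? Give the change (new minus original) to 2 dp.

-0.50 K

Original: g = 0.465, ΔT = 1.06/(1−0.465) = 1.9813 K.
Without surface-albedo: g' = 0.284, ΔT' = 1.06/(1−0.284) = 1.4804 K.
Change = 1.4804 − 1.9813 = -0.50 K.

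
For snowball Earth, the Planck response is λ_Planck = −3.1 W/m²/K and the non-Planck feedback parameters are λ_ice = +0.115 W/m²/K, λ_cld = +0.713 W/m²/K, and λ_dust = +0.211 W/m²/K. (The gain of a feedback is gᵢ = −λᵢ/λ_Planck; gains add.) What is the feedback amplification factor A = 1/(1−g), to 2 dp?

Convert to gains: g_ice = 0.115/3.1 = 0.0371; g_cld = 0.713/3.1 = 0.23; g_dust = 0.211/3.1 = 0.06806.
Total gain g = 0.33516.
A = 1/(1 − 0.33516) = 1.50.

1.50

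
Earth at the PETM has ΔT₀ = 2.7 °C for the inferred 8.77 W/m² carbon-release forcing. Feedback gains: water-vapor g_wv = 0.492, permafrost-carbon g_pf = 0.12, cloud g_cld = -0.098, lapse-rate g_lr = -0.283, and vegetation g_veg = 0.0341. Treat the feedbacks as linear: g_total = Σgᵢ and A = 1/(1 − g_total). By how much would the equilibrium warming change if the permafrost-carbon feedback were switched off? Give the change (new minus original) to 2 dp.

-0.52 °C

Original: g = 0.2651, ΔT = 2.7/(1−0.2651) = 3.6740 °C.
Without permafrost-carbon: g' = 0.1451, ΔT' = 2.7/(1−0.1451) = 3.1583 °C.
Change = 3.1583 − 3.6740 = -0.52 °C.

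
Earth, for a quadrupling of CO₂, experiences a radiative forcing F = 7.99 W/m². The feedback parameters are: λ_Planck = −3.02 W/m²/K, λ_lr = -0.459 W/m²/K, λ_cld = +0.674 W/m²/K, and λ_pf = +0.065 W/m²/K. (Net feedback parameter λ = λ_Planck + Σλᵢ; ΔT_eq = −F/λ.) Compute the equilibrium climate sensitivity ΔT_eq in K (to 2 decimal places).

2.92 K

Net feedback parameter λ = (−3.02) + (-0.459) + (+0.674) + (+0.065) = -2.74 W/m²/K.
ΔT = −F/λ = −7.99/(-2.74) = 2.92 K.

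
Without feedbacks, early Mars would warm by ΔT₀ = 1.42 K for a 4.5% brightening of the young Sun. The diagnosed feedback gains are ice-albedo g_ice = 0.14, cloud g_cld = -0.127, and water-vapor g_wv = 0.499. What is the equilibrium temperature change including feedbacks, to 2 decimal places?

2.91 K

Total gain g = 0.14 − 0.127 + 0.499 = 0.512.
Amplification A = 1/(1 − 0.512) = 2.049.
ΔT = 1.42 × 2.049 = 2.91 K.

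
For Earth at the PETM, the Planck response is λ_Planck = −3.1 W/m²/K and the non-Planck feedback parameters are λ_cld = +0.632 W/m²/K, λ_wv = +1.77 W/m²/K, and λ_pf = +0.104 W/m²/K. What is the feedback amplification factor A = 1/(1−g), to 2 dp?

5.22

Convert to gains: g_cld = 0.632/3.1 = 0.2039; g_wv = 1.77/3.1 = 0.571; g_pf = 0.104/3.1 = 0.03355.
Total gain g = 0.80845.
A = 1/(1 − 0.80845) = 5.22.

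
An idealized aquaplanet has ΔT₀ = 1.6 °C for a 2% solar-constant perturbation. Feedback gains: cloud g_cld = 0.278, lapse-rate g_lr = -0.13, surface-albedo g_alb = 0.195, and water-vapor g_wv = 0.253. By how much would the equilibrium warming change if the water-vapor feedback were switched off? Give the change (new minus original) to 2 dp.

-1.53 °C

Original: g = 0.596, ΔT = 1.6/(1−0.596) = 3.9604 °C.
Without water-vapor: g' = 0.343, ΔT' = 1.6/(1−0.343) = 2.4353 °C.
Change = 2.4353 − 3.9604 = -1.53 °C.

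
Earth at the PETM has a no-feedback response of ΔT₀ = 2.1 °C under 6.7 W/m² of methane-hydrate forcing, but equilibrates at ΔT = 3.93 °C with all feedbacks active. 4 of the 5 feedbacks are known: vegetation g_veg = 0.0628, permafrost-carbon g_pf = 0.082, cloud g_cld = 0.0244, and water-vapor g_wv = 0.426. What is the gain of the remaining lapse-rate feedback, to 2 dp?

Amplification A = ΔT/ΔT₀ = 3.93/2.1 = 1.871.
Total gain g = 1 − 1/A = 1 − 1/1.871 = 0.4655.
Known gains sum to 0.0628 + 0.082 + 0.0244 + 0.426 = 0.5952.
g_lr = 0.4655 − 0.5952 = -0.13.

-0.13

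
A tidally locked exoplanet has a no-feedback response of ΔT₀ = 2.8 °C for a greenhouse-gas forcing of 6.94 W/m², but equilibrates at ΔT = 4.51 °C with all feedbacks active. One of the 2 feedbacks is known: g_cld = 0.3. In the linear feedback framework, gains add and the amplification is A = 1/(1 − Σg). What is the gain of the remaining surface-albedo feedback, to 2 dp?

0.08

Amplification A = ΔT/ΔT₀ = 4.51/2.8 = 1.611.
Total gain g = 1 − 1/A = 1 − 1/1.611 = 0.3793.
The known gain is 0.3.
g_alb = 0.3793 − 0.3 = 0.08.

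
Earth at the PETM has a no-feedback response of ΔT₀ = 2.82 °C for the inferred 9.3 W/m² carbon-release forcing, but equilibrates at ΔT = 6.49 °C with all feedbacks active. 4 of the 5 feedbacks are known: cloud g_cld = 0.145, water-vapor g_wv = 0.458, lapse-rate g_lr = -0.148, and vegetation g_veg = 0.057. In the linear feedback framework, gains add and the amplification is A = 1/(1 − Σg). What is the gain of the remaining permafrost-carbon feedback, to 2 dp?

0.05

Amplification A = ΔT/ΔT₀ = 6.49/2.82 = 2.301.
Total gain g = 1 − 1/A = 1 − 1/2.301 = 0.5654.
Known gains sum to 0.145 + 0.458 − 0.148 + 0.057 = 0.512.
g_pf = 0.5654 − 0.512 = 0.05.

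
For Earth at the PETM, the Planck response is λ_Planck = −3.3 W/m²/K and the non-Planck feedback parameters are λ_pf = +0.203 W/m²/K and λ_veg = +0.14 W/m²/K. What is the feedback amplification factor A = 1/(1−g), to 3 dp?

Convert to gains: g_pf = 0.203/3.3 = 0.06152; g_veg = 0.14/3.3 = 0.04242.
Total gain g = 0.10394.
A = 1/(1 − 0.10394) = 1.116.

1.116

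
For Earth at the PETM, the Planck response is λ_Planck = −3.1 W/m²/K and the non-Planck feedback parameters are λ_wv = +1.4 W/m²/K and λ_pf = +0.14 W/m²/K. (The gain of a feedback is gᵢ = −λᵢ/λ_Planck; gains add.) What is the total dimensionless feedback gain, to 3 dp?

Convert to gains: g_wv = 1.4/3.1 = 0.4516; g_pf = 0.14/3.1 = 0.04516.
Total gain g = 0.49676.

0.497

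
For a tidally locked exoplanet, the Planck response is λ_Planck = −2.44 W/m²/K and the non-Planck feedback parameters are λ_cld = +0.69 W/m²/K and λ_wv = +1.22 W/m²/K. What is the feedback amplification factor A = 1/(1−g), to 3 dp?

Convert to gains: g_cld = 0.69/2.44 = 0.2828; g_wv = 1.22/2.44 = 0.5.
Total gain g = 0.7828.
A = 1/(1 − 0.7828) = 4.604.

4.604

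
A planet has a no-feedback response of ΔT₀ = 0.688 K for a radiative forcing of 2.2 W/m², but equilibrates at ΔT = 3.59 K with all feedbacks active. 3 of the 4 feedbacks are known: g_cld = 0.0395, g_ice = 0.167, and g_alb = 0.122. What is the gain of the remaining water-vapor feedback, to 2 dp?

Amplification A = ΔT/ΔT₀ = 3.59/0.688 = 5.218.
Total gain g = 1 − 1/A = 1 − 1/5.218 = 0.8084.
Known gains sum to 0.0395 + 0.167 + 0.122 = 0.3285.
g_wv = 0.8084 − 0.3285 = 0.48.

0.48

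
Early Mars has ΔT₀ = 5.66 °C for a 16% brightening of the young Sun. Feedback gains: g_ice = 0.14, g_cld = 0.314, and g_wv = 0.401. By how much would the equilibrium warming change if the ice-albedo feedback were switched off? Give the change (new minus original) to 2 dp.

Original: g = 0.855, ΔT = 5.66/(1−0.855) = 39.0345 °C.
Without ice-albedo: g' = 0.715, ΔT' = 5.66/(1−0.715) = 19.8596 °C.
Change = 19.8596 − 39.0345 = -19.17 °C.

-19.17 °C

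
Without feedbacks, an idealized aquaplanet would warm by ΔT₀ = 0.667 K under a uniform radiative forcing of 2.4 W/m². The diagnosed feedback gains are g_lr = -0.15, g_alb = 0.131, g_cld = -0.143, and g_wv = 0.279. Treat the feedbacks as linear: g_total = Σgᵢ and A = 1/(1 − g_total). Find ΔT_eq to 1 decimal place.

0.8 K

Total gain g = -0.15 + 0.131 − 0.143 + 0.279 = 0.117.
Amplification A = 1/(1 − 0.117) = 1.133.
ΔT = 0.667 × 1.133 = 0.8 K.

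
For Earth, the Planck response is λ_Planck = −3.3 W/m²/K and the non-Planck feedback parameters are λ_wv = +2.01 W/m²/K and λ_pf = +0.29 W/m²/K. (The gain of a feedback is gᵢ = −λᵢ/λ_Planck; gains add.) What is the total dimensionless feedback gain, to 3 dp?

0.697

Convert to gains: g_wv = 2.01/3.3 = 0.6091; g_pf = 0.29/3.3 = 0.08788.
Total gain g = 0.69698.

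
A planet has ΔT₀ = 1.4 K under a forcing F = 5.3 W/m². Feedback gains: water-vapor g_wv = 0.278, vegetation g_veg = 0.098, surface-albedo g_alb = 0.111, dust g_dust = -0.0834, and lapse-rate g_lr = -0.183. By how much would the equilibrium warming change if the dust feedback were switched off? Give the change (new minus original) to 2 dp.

Original: g = 0.2206, ΔT = 1.4/(1−0.2206) = 1.7963 K.
Without dust: g' = 0.304, ΔT' = 1.4/(1−0.304) = 2.0115 K.
Change = 2.0115 − 1.7963 = 0.22 K.

0.22 K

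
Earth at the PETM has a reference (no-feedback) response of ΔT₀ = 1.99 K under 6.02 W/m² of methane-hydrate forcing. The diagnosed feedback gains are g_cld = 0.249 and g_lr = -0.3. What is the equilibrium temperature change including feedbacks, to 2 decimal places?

Total gain g = 0.249 − 0.3 = -0.051.
Amplification A = 1/(1 + 0.051) = 0.9515.
ΔT = 1.99 × 0.9515 = 1.89 K.

1.89 K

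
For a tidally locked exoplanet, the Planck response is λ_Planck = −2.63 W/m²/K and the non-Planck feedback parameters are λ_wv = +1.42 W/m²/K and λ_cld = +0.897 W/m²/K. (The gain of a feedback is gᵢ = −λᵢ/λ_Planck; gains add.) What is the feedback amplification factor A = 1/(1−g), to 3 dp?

Convert to gains: g_wv = 1.42/2.63 = 0.5399; g_cld = 0.897/2.63 = 0.3411.
Total gain g = 0.881.
A = 1/(1 − 0.881) = 8.403.

8.403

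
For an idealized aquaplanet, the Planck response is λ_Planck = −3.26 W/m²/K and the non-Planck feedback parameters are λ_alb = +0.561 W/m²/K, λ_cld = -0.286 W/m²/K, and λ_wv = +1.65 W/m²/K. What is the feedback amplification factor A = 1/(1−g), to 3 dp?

Convert to gains: g_alb = 0.561/3.26 = 0.1721; g_cld = -0.286/3.26 = -0.08773; g_wv = 1.65/3.26 = 0.5061.
Total gain g = 0.59047.
A = 1/(1 − 0.59047) = 2.442.

2.442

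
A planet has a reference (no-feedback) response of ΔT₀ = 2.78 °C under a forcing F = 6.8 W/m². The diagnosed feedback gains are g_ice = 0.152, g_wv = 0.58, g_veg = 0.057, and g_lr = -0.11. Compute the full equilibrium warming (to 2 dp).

Total gain g = 0.152 + 0.58 + 0.057 − 0.11 = 0.679.
Amplification A = 1/(1 − 0.679) = 3.115.
ΔT = 2.78 × 3.115 = 8.66 °C.

8.66 °C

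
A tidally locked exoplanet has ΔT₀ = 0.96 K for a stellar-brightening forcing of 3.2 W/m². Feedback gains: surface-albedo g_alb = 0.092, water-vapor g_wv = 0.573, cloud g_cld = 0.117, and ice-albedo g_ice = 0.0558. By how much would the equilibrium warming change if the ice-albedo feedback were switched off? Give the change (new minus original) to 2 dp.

Original: g = 0.8378, ΔT = 0.96/(1−0.8378) = 5.9186 K.
Without ice-albedo: g' = 0.782, ΔT' = 0.96/(1−0.782) = 4.4037 K.
Change = 4.4037 − 5.9186 = -1.51 K.

-1.51 K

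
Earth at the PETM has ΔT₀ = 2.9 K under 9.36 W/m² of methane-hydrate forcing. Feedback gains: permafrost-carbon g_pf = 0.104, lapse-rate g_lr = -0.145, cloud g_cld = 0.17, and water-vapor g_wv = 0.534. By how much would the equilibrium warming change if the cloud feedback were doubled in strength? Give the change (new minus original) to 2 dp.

Original: g = 0.663, ΔT = 2.9/(1−0.663) = 8.6053 K.
With doubled cloud: g' = 0.833, ΔT' = 2.9/(1−0.833) = 17.3653 K.
Change = 17.3653 − 8.6053 = 8.76 K.

8.76 K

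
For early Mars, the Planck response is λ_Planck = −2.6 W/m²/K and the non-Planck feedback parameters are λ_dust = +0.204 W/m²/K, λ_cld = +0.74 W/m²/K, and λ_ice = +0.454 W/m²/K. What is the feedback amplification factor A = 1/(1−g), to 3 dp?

Convert to gains: g_dust = 0.204/2.6 = 0.07846; g_cld = 0.74/2.6 = 0.2846; g_ice = 0.454/2.6 = 0.1746.
Total gain g = 0.53766.
A = 1/(1 − 0.53766) = 2.163.

2.163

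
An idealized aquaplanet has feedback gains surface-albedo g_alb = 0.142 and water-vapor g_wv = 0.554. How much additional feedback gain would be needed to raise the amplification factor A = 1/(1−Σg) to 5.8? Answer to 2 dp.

Current total gain = 0.696.
Target gain for A = 5.8: g* = 1 − 1/5.8 = 0.8276.
Additional gain needed = 0.8276 − 0.696 = 0.13.

0.13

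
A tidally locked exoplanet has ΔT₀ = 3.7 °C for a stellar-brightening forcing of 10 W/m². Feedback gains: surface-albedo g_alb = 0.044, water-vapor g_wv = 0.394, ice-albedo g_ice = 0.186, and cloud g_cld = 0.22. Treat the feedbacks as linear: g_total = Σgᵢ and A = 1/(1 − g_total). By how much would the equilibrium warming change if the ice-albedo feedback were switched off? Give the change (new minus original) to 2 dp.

-12.90 °C

Original: g = 0.844, ΔT = 3.7/(1−0.844) = 23.7179 °C.
Without ice-albedo: g' = 0.658, ΔT' = 3.7/(1−0.658) = 10.8187 °C.
Change = 10.8187 − 23.7179 = -12.90 °C.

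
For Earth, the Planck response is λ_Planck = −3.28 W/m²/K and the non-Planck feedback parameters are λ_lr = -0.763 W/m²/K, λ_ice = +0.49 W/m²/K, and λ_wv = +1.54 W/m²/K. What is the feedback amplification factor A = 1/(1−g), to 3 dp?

Convert to gains: g_lr = -0.763/3.28 = -0.2326; g_ice = 0.49/3.28 = 0.1494; g_wv = 1.54/3.28 = 0.4695.
Total gain g = 0.3863.
A = 1/(1 − 0.3863) = 1.629.

1.629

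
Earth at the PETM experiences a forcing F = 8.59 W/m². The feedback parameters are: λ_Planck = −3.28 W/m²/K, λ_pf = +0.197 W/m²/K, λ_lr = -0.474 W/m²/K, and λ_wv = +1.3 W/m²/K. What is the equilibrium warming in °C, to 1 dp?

3.8 °C

Net feedback parameter λ = (−3.28) + (+0.197) + (-0.474) + (+1.3) = -2.257 W/m²/K.
ΔT = −F/λ = −8.59/(-2.257) = 3.8 °C.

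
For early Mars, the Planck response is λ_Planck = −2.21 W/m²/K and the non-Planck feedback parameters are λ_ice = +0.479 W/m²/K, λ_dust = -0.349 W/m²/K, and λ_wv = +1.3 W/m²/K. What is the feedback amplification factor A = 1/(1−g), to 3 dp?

2.833

Convert to gains: g_ice = 0.479/2.21 = 0.2167; g_dust = -0.349/2.21 = -0.1579; g_wv = 1.3/2.21 = 0.5882.
Total gain g = 0.647.
A = 1/(1 − 0.647) = 2.833.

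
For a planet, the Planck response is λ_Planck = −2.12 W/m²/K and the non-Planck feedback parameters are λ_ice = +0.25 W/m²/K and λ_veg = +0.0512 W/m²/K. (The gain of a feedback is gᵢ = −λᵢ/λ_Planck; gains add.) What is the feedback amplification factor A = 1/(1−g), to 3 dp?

Convert to gains: g_ice = 0.25/2.12 = 0.1179; g_veg = 0.0512/2.12 = 0.02415.
Total gain g = 0.14205.
A = 1/(1 − 0.14205) = 1.166.

1.166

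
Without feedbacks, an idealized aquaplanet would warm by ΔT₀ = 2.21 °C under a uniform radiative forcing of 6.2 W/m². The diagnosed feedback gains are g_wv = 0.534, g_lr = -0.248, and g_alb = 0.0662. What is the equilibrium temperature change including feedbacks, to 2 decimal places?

Total gain g = 0.534 − 0.248 + 0.0662 = 0.3522.
Amplification A = 1/(1 − 0.3522) = 1.544.
ΔT = 2.21 × 1.544 = 3.41 °C.

3.41 °C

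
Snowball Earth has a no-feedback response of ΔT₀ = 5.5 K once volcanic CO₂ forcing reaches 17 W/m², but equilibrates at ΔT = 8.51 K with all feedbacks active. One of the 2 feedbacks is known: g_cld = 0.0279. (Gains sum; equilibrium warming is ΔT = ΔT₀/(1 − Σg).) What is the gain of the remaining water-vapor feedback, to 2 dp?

Amplification A = ΔT/ΔT₀ = 8.51/5.5 = 1.547.
Total gain g = 1 − 1/A = 1 − 1/1.547 = 0.3536.
The known gain is 0.0279.
g_wv = 0.3536 − 0.0279 = 0.33.

0.33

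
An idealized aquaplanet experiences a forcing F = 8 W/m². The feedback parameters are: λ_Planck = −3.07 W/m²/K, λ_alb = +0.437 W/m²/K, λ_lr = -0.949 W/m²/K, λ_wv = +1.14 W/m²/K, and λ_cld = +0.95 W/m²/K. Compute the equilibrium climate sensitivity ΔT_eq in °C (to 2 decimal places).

5.36 °C

Net feedback parameter λ = (−3.07) + (+0.437) + (-0.949) + (+1.14) + (+0.95) = -1.492 W/m²/K.
ΔT = −F/λ = −8/(-1.492) = 5.36 °C.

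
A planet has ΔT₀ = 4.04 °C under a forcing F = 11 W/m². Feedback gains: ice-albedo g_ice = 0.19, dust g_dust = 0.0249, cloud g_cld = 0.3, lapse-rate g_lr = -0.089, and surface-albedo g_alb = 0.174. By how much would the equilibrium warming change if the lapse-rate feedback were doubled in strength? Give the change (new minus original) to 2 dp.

Original: g = 0.5999, ΔT = 4.04/(1−0.5999) = 10.0975 °C.
With doubled lapse-rate: g' = 0.5109, ΔT' = 4.04/(1−0.5109) = 8.2601 °C.
Change = 8.2601 − 10.0975 = -1.84 °C.

-1.84 °C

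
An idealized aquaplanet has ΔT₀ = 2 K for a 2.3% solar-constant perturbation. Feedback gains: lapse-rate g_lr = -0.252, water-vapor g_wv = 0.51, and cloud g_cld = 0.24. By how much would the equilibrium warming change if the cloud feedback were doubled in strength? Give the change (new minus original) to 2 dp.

Original: g = 0.498, ΔT = 2/(1−0.498) = 3.9841 K.
With doubled cloud: g' = 0.738, ΔT' = 2/(1−0.738) = 7.6336 K.
Change = 7.6336 − 3.9841 = 3.65 K.

3.65 K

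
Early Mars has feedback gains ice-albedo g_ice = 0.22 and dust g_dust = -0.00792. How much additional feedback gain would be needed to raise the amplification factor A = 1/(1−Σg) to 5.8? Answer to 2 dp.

0.62

Current total gain = 0.21208.
Target gain for A = 5.8: g* = 1 − 1/5.8 = 0.8276.
Additional gain needed = 0.8276 − 0.21208 = 0.62.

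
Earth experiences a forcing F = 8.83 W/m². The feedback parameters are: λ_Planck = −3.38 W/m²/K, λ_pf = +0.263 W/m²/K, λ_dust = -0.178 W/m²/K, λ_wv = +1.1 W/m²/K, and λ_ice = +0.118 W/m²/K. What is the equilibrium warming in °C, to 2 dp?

4.25 °C

Net feedback parameter λ = (−3.38) + (+0.263) + (-0.178) + (+1.1) + (+0.118) = -2.077 W/m²/K.
ΔT = −F/λ = −8.83/(-2.077) = 4.25 °C.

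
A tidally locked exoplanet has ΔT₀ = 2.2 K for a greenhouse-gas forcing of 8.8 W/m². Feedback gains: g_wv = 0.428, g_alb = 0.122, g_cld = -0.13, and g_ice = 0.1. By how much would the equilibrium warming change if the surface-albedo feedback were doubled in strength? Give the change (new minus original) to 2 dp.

Original: g = 0.52, ΔT = 2.2/(1−0.52) = 4.5833 K.
With doubled surface-albedo: g' = 0.642, ΔT' = 2.2/(1−0.642) = 6.1453 K.
Change = 6.1453 − 4.5833 = 1.56 K.

1.56 K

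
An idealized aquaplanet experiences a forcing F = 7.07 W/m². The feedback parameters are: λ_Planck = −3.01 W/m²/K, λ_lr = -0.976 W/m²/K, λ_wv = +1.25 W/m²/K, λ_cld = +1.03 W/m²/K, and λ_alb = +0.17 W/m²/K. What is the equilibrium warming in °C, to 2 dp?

Net feedback parameter λ = (−3.01) + (-0.976) + (+1.25) + (+1.03) + (+0.17) = -1.536 W/m²/K.
ΔT = −F/λ = −7.07/(-1.536) = 4.60 °C.

4.60 °C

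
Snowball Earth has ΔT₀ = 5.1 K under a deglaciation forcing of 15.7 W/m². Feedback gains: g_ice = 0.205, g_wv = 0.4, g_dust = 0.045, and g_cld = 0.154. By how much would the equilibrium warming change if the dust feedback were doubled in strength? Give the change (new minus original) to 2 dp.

7.75 K

Original: g = 0.804, ΔT = 5.1/(1−0.804) = 26.0204 K.
With doubled dust: g' = 0.849, ΔT' = 5.1/(1−0.849) = 33.7748 K.
Change = 33.7748 − 26.0204 = 7.75 K.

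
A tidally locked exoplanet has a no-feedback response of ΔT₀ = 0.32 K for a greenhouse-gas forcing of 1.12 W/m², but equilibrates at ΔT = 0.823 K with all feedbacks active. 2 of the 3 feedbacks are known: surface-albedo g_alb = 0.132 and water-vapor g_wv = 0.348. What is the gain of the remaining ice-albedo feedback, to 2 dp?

0.13

Amplification A = ΔT/ΔT₀ = 0.823/0.32 = 2.572.
Total gain g = 1 − 1/A = 1 − 1/2.572 = 0.6112.
Known gains sum to 0.132 + 0.348 = 0.48.
g_ice = 0.6112 − 0.48 = 0.13.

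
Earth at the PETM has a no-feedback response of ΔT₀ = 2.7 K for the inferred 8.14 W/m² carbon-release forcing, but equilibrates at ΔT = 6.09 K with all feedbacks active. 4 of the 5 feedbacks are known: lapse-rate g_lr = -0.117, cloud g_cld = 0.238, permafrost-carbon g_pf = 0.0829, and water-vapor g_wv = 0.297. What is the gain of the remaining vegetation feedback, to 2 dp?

Amplification A = ΔT/ΔT₀ = 6.09/2.7 = 2.256.
Total gain g = 1 − 1/A = 1 − 1/2.256 = 0.5567.
Known gains sum to -0.117 + 0.238 + 0.0829 + 0.297 = 0.5009.
g_veg = 0.5567 − 0.5009 = 0.06.

0.06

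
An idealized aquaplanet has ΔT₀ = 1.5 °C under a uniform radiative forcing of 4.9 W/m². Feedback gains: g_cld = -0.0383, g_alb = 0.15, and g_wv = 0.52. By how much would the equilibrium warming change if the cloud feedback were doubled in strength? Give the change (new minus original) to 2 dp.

-0.38 °C

Original: g = 0.6317, ΔT = 1.5/(1−0.6317) = 4.0728 °C.
With doubled cloud: g' = 0.5934, ΔT' = 1.5/(1−0.5934) = 3.6891 °C.
Change = 3.6891 − 4.0728 = -0.38 °C.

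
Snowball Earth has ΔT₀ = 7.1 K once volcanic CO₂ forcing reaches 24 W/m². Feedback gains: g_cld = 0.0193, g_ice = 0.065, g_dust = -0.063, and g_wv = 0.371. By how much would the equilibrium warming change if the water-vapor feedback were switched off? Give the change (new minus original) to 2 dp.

-4.43 K

Original: g = 0.3923, ΔT = 7.1/(1−0.3923) = 11.6834 K.
Without water-vapor: g' = 0.0213, ΔT' = 7.1/(1−0.0213) = 7.2545 K.
Change = 7.2545 − 11.6834 = -4.43 K.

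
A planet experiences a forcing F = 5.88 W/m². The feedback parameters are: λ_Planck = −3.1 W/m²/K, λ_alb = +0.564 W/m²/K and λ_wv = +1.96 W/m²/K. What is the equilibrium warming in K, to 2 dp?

10.21 K

Net feedback parameter λ = (−3.1) + (+0.564) + (+1.96) = -0.576 W/m²/K.
ΔT = −F/λ = −5.88/(-0.576) = 10.21 K.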